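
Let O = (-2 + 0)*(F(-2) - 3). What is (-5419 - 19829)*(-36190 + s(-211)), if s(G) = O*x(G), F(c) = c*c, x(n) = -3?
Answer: 913573632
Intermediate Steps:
F(c) = c²
O = -2 (O = (-2 + 0)*((-2)² - 3) = -2*(4 - 3) = -2*1 = -2)
s(G) = 6 (s(G) = -2*(-3) = 6)
(-5419 - 19829)*(-36190 + s(-211)) = (-5419 - 19829)*(-36190 + 6) = -25248*(-36184) = 913573632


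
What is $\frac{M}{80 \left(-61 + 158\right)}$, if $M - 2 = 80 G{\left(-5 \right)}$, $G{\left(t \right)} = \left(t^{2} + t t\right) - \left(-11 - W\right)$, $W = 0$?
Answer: $\frac{2441}{3880} \approx 0.62912$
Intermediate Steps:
$G{\left(t \right)} = 11 + 2 t^{2}$ ($G{\left(t \right)} = \left(t^{2} + t t\right) + \left(10 - \left(-1 - 0\right)\right) = \left(t^{2} + t^{2}\right) + \left(10 - \left(-1 + 0\right)\right) = 2 t^{2} + \left(10 - -1\right) = 2 t^{2} + \left(10 + 1\right) = 2 t^{2} + 11 = 11 + 2 t^{2}$)
$M = 4882$ ($M = 2 + 80 \left(11 + 2 \left(-5\right)^{2}\right) = 2 + 80 \left(11 + 2 \cdot 25\right) = 2 + 80 \left(11 + 50\right) = 2 + 80 \cdot 61 = 2 + 4880 = 4882$)
$\frac{M}{80 \left(-61 + 158\right)} = \frac{4882}{80 \left(-61 + 158\right)} = \frac{4882}{80 \cdot 97} = \frac{4882}{7760} = 4882 \cdot \frac{1}{7760} = \frac{2441}{3880}$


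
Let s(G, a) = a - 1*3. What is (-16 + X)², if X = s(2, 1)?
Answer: 324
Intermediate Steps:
s(G, a) = -3 + a (s(G, a) = a - 3 = -3 + a)
X = -2 (X = -3 + 1 = -2)
(-16 + X)² = (-16 - 2)² = (-18)² = 324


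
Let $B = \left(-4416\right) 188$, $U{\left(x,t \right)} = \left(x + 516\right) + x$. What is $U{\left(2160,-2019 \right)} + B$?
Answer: $-825372$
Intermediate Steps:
$U{\left(x,t \right)} = 516 + 2 x$ ($U{\left(x,t \right)} = \left(516 + x\right) + x = 516 + 2 x$)
$B = -830208$
$U{\left(2160,-2019 \right)} + B = \left(516 + 2 \cdot 2160\right) - 830208 = \left(516 + 4320\right) - 830208 = 4836 - 830208 = -825372$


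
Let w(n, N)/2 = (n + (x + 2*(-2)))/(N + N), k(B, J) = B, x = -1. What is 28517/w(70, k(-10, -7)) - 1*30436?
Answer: -452702/13 ≈ -34823.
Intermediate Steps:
w(n, N) = (-5 + n)/N (w(n, N) = 2*((n + (-1 + 2*(-2)))/(N + N)) = 2*((n + (-1 - 4))/((2*N))) = 2*((n - 5)*(1/(2*N))) = 2*((-5 + n)*(1/(2*N))) = 2*((-5 + n)/(2*N)) = (-5 + n)/N)
28517/w(70, k(-10, -7)) - 1*30436 = 28517/(((-5 + 70)/(-10))) - 1*30436 = 28517/((-⅒*65)) - 30436 = 28517/(-13/2) - 30436 = 28517*(-2/13) - 30436 = -57034/13 - 30436 = -452702/13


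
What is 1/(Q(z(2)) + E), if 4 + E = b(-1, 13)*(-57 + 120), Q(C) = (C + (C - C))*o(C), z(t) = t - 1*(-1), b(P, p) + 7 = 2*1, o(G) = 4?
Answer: -1/307 ≈ -0.0032573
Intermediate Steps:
b(P, p) = -5 (b(P, p) = -7 + 2*1 = -7 + 2 = -5)
z(t) = 1 + t (z(t) = t + 1 = 1 + t)
Q(C) = 4*C (Q(C) = (C + (C - C))*4 = (C + 0)*4 = C*4 = 4*C)
E = -319 (E = -4 - 5*(-57 + 120) = -4 - 5*63 = -4 - 315 = -319)
1/(Q(z(2)) + E) = 1/(4*(1 + 2) - 319) = 1/(4*3 - 319) = 1/(12 - 319) = 1/(-307) = -1/307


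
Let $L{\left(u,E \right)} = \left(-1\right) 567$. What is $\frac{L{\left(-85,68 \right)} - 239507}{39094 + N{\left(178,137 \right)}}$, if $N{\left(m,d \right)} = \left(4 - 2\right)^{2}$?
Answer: $- \frac{120037}{19549} \approx -6.1403$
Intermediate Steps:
$L{\left(u,E \right)} = -567$
$N{\left(m,d \right)} = 4$ ($N{\left(m,d \right)} = 2^{2} = 4$)
$\frac{L{\left(-85,68 \right)} - 239507}{39094 + N{\left(178,137 \right)}} = \frac{-567 - 239507}{39094 + 4} = - \frac{240074}{39098} = \left(-240074\right) \frac{1}{39098} = - \frac{120037}{19549}$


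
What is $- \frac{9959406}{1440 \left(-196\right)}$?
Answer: $\frac{1659901}{47040} \approx 35.287$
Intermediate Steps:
$- \frac{9959406}{1440 \left(-196\right)} = - \frac{9959406}{-282240} = \left(-9959406\right) \left(- \frac{1}{282240}\right) = \frac{1659901}{47040}$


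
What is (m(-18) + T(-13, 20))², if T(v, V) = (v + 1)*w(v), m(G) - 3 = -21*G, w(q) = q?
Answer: 288369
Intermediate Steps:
m(G) = 3 - 21*G
T(v, V) = v*(1 + v) (T(v, V) = (v + 1)*v = (1 + v)*v = v*(1 + v))
(m(-18) + T(-13, 20))² = ((3 - 21*(-18)) - 13*(1 - 13))² = ((3 + 378) - 13*(-12))² = (381 + 156)² = 537² = 288369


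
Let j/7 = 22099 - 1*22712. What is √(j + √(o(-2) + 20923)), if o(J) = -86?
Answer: √(-4291 + √20837) ≈ 64.395*I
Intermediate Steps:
j = -4291 (j = 7*(22099 - 1*22712) = 7*(22099 - 22712) = 7*(-613) = -4291)
√(j + √(o(-2) + 20923)) = √(-4291 + √(-86 + 20923)) = √(-4291 + √20837)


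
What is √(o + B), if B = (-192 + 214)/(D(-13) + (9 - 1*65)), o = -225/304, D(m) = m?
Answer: I*√29121243/5244 ≈ 1.0291*I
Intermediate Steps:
o = -225/304 (o = -225*1/304 = -225/304 ≈ -0.74013)
B = -22/69 (B = (-192 + 214)/(-13 + (9 - 1*65)) = 22/(-13 + (9 - 65)) = 22/(-13 - 56) = 22/(-69) = 22*(-1/69) = -22/69 ≈ -0.31884)
√(o + B) = √(-225/304 - 22/69) = √(-22213/20976) = I*√29121243/5244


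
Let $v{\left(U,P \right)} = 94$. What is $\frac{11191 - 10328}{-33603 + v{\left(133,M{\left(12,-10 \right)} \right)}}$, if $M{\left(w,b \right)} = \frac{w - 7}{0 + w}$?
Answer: $- \frac{863}{33509} \approx -0.025754$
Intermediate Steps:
$M{\left(w,b \right)} = \frac{-7 + w}{w}$
$\frac{11191 - 10328}{-33603 + v{\left(133,M{\left(12,-10 \right)} \right)}} = \frac{11191 - 10328}{-33603 + 94} = \frac{863}{-33509} = 863 \left(- \frac{1}{33509}\right) = - \frac{863}{33509}$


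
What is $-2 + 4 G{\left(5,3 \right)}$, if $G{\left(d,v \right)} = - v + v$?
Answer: $-2$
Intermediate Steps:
$G{\left(d,v \right)} = 0$
$-2 + 4 G{\left(5,3 \right)} = -2 + 4 \cdot 0 = -2 + 0 = -2$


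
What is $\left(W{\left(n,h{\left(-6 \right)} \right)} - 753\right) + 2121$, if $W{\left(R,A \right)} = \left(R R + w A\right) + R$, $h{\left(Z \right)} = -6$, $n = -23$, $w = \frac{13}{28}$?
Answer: $\frac{26197}{14} \approx 1871.2$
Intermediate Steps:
$w = \frac{13}{28}$ ($w = 13 \cdot \frac{1}{28} = \frac{13}{28} \approx 0.46429$)
$W{\left(R,A \right)} = R + R^{2} + \frac{13 A}{28}$ ($W{\left(R,A \right)} = \left(R R + \frac{13 A}{28}\right) + R = \left(R^{2} + \frac{13 A}{28}\right) + R = R + R^{2} + \frac{13 A}{28}$)
$\left(W{\left(n,h{\left(-6 \right)} \right)} - 753\right) + 2121 = \left(\left(-23 + \left(-23\right)^{2} + \frac{13}{28} \left(-6\right)\right) - 753\right) + 2121 = \left(\left(-23 + 529 - \frac{39}{14}\right) - 753\right) + 2121 = \left(\frac{7045}{14} - 753\right) + 2121 = - \frac{3497}{14} + 2121 = \frac{26197}{14}$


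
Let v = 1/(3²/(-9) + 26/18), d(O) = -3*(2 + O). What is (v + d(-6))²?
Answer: 3249/16 ≈ 203.06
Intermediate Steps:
d(O) = -6 - 3*O
v = 9/4 (v = 1/(9*(-⅑) + 26*(1/18)) = 1/(-1 + 13/9) = 1/(4/9) = 9/4 ≈ 2.2500)
(v + d(-6))² = (9/4 + (-6 - 3*(-6)))² = (9/4 + (-6 + 18))² = (9/4 + 12)² = (57/4)² = 3249/16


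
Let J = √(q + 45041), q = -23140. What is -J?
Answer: -11*√181 ≈ -147.99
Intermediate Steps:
J = 11*√181 (J = √(-23140 + 45041) = √21901 = 11*√181 ≈ 147.99)
-J = -11*√181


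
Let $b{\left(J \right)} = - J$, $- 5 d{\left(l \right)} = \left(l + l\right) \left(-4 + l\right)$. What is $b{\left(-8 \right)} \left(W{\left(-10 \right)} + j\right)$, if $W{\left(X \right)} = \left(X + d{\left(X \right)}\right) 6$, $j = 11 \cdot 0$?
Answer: $-3168$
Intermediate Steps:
$d{\left(l \right)} = - \frac{2 l \left(-4 + l\right)}{5}$ ($d{\left(l \right)} = - \frac{\left(l + l\right) \left(-4 + l\right)}{5} = - \frac{2 l \left(-4 + l\right)}{5}$)
$j = 0$
$W{\left(X \right)} = 6 X + \frac{12 X \left(4 - X\right)}{5}$ ($W{\left(X \right)} = \left(X + \frac{2 X \left(4 - X\right)}{5}\right) 6 = 6 X + \frac{12 X \left(4 - X\right)}{5}$)
$b{\left(-8 \right)} \left(W{\left(-10 \right)} + j\right) = \left(-1\right) \left(-8\right) \left(\frac{6}{5} \left(-10\right) \left(13 - -20\right) + 0\right) = 8 \left(\frac{6}{5} \left(-10\right) \left(13 + 20\right) + 0\right) = 8 \left(\frac{6}{5} \left(-10\right) 33 + 0\right) = 8 \left(-396 + 0\right) = 8 \left(-396\right) = -3168$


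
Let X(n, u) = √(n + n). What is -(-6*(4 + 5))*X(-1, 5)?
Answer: 54*I*√2 ≈ 76.368*I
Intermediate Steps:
X(n, u) = √2*√n (X(n, u) = √(2*n) = √2*√n)
-(-6*(4 + 5))*X(-1, 5) = -(-6*(4 + 5))*√2*√(-1) = -(-6*9)*√2*I = -(-54)*I*√2 = 54*I*√2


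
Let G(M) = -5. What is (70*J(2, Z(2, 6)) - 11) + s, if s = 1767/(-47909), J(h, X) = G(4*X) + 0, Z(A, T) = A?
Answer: -17296916/47909 ≈ -361.04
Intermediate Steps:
J(h, X) = -5 (J(h, X) = -5 + 0 = -5)
s = -1767/47909 (s = 1767*(-1/47909) = -1767/47909 ≈ -0.036882)
(70*J(2, Z(2, 6)) - 11) + s = (70*(-5) - 11) - 1767/47909 = (-350 - 11) - 1767/47909 = -361 - 1767/47909 = -17296916/47909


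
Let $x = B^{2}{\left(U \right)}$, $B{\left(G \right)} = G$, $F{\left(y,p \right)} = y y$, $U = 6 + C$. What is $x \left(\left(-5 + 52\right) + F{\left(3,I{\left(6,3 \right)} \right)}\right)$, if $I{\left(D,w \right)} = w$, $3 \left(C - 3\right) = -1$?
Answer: $\frac{37856}{9} \approx 4206.2$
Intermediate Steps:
$C = \frac{8}{3}$ ($C = 3 + \frac{1}{3} \left(-1\right) = 3 - \frac{1}{3} = \frac{8}{3} \approx 2.6667$)
$U = \frac{26}{3}$ ($U = 6 + \frac{8}{3} = \frac{26}{3} \approx 8.6667$)
$F{\left(y,p \right)} = y^{2}$
$x = \frac{676}{9}$ ($x = \left(\frac{26}{3}\right)^{2} = \frac{676}{9} \approx 75.111$)
$x \left(\left(-5 + 52\right) + F{\left(3,I{\left(6,3 \right)} \right)}\right) = \frac{676 \left(\left(-5 + 52\right) + 3^{2}\right)}{9} = \frac{676 \left(47 + 9\right)}{9} = \frac{676}{9} \cdot 56 = \frac{37856}{9}$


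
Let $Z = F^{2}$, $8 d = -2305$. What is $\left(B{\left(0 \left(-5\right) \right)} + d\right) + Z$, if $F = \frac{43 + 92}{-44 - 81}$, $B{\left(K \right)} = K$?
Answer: $- \frac{1434793}{5000} \approx -286.96$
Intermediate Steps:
$F = - \frac{27}{25}$ ($F = \frac{135}{-125} = 135 \left(- \frac{1}{125}\right) = - \frac{27}{25} \approx -1.08$)
$d = - \frac{2305}{8}$ ($d = \frac{1}{8} \left(-2305\right) = - \frac{2305}{8} \approx -288.13$)
$Z = \frac{729}{625}$ ($Z = \left(- \frac{27}{25}\right)^{2} = \frac{729}{625} \approx 1.1664$)
$\left(B{\left(0 \left(-5\right) \right)} + d\right) + Z = \left(0 \left(-5\right) - \frac{2305}{8}\right) + \frac{729}{625} = \left(0 - \frac{2305}{8}\right) + \frac{729}{625} = - \frac{2305}{8} + \frac{729}{625} = - \frac{1434793}{5000}$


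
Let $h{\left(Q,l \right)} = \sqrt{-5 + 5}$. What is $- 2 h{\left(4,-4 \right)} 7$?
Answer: $0$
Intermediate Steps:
$h{\left(Q,l \right)} = 0$ ($h{\left(Q,l \right)} = \sqrt{0} = 0$)
$- 2 h{\left(4,-4 \right)} 7 = \left(-2\right) 0 \cdot 7 = 0 \cdot 7 = 0$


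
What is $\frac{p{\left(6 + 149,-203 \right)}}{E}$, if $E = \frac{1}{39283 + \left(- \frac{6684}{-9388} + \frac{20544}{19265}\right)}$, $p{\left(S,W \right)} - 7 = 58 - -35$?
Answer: $\frac{35525189716960}{9042991} \approx 3.9285 \cdot 10^{6}$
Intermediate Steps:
$p{\left(S,W \right)} = 100$ ($p{\left(S,W \right)} = 7 + \left(58 - -35\right) = 7 + \left(58 + 35\right) = 7 + 93 = 100$)
$E = \frac{45214955}{1776259485848}$ ($E = \frac{1}{39283 + \left(\left(-6684\right) \left(- \frac{1}{9388}\right) + 20544 \cdot \frac{1}{19265}\right)} = \frac{1}{39283 + \left(\frac{1671}{2347} + \frac{20544}{19265}\right)} = \frac{1}{39283 + \frac{80408583}{45214955}} = \frac{1}{\frac{1776259485848}{45214955}} = \frac{45214955}{1776259485848} \approx 2.5455 \cdot 10^{-5}$)
$\frac{p{\left(6 + 149,-203 \right)}}{E} = \frac{100}{\frac{45214955}{1776259485848}} = 100 \cdot \frac{1776259485848}{45214955} = \frac{35525189716960}{9042991}$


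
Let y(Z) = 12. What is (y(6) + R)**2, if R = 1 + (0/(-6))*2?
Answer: 169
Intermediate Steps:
R = 1 (R = 1 + (0*(-1/6))*2 = 1 + 0*2 = 1 + 0 = 1)
(y(6) + R)**2 = (12 + 1)**2 = 13**2 = 169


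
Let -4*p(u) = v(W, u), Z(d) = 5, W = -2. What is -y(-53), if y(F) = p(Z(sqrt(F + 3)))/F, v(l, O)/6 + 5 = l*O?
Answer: 45/106 ≈ 0.42453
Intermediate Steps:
v(l, O) = -30 + 6*O*l (v(l, O) = -30 + 6*(l*O) = -30 + 6*(O*l) = -30 + 6*O*l)
p(u) = 15/2 + 3*u (p(u) = -(-30 + 6*u*(-2))/4 = -(-30 - 12*u)/4 = 15/2 + 3*u)
y(F) = 45/(2*F) (y(F) = (15/2 + 3*5)/F = (15/2 + 15)/F = 45/(2*F))
-y(-53) = -45/(2*(-53)) = -45*(-1)/(2*53) = -1*(-45/106) = 45/106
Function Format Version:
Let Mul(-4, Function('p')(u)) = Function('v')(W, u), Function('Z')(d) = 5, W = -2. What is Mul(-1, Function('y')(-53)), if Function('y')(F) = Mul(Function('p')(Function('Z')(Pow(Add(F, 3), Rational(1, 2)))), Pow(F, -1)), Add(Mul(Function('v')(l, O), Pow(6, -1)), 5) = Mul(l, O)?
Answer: Rational(45, 106) ≈ 0.42453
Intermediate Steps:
Function('v')(l, O) = Add(-30, Mul(6, O, l)) (Function('v')(l, O) = Add(-30, Mul(6, Mul(l, O))) = Add(-30, Mul(6, Mul(O, l))) = Add(-30, Mul(6, O, l)))
Function('p')(u) = Add(Rational(15, 2), Mul(3, u)) (Function('p')(u) = Mul(Rational(-1, 4), Add(-30, Mul(6, u, -2))) = Mul(Rational(-1, 4), Add(-30, Mul(-12, u))) = Add(Rational(15, 2), Mul(3, u)))
Function('y')(F) = Mul(Rational(45, 2), Pow(F, -1)) (Function('y')(F) = Mul(Add(Rational(15, 2), Mul(3, 5)), Pow(F, -1)) = Mul(Add(Rational(15, 2), 15), Pow(F, -1)) = Mul(Rational(45, 2), Pow(F, -1)))
Mul(-1, Function('y')(-53)) = Mul(-1, Mul(Rational(45, 2), Pow(-53, -1))) = Mul(-1, Mul(Rational(45, 2), Rational(-1, 53))) = Mul(-1, Rational(-45, 106)) = Rational(45, 106)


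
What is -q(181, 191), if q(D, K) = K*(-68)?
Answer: 12988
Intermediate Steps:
q(D, K) = -68*K
-q(181, 191) = -(-68)*191 = -1*(-12988) = 12988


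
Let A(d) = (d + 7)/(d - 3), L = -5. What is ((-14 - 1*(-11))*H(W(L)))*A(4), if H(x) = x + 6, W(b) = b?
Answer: -33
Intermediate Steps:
A(d) = (7 + d)/(-3 + d)
H(x) = 6 + x
((-14 - 1*(-11))*H(W(L)))*A(4) = ((-14 - 1*(-11))*(6 - 5))*((7 + 4)/(-3 + 4)) = ((-14 + 11)*1)*(11/1) = (-3*1)*(1*11) = -3*11 = -33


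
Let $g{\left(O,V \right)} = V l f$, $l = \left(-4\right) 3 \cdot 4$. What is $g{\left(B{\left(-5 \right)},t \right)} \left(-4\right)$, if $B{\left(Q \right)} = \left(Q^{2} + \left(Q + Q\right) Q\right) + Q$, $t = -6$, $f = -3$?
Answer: $3456$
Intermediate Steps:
$l = -48$ ($l = \left(-12\right) 4 = -48$)
$B{\left(Q \right)} = Q + 3 Q^{2}$ ($B{\left(Q \right)} = \left(Q^{2} + 2 Q Q\right) + Q = \left(Q^{2} + 2 Q^{2}\right) + Q = 3 Q^{2} + Q = Q + 3 Q^{2}$)
$g{\left(O,V \right)} = 144 V$ ($g{\left(O,V \right)} = V \left(-48\right) \left(-3\right) = - 48 V \left(-3\right) = 144 V$)
$g{\left(B{\left(-5 \right)},t \right)} \left(-4\right) = 144 \left(-6\right) \left(-4\right) = \left(-864\right) \left(-4\right) = 3456$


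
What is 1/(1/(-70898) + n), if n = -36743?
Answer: -70898/2605005215 ≈ -2.7216e-5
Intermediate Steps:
1/(1/(-70898) + n) = 1/(1/(-70898) - 36743) = 1/(-1/70898 - 36743) = 1/(-2605005215/70898) = -70898/2605005215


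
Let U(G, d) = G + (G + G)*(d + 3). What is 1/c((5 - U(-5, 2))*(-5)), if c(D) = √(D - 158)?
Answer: -I*√458/458 ≈ -0.046727*I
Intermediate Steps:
U(G, d) = G + 2*G*(3 + d) (U(G, d) = G + (2*G)*(3 + d) = G + 2*G*(3 + d))
c(D) = √(-158 + D)
1/c((5 - U(-5, 2))*(-5)) = 1/(√(-158 + (5 - (-5)*(7 + 2*2))*(-5))) = 1/(√(-158 + (5 - (-5)*(7 + 4))*(-5))) = 1/(√(-158 + (5 - (-5)*11)*(-5))) = 1/(√(-158 + (5 - 1*(-55))*(-5))) = 1/(√(-158 + (5 + 55)*(-5))) = 1/(√(-158 + 60*(-5))) = 1/(√(-158 - 300)) = 1/(√(-458)) = 1/(I*√458) = -I*√458/458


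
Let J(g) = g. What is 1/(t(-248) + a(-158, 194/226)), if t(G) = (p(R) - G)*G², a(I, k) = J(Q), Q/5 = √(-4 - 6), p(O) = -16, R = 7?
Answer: 7134464/101801153134717 - 5*I*√10/203602306269434 ≈ 7.0082e-8 - 7.7658e-14*I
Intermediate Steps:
Q = 5*I*√10 (Q = 5*√(-4 - 6) = 5*√(-10) = 5*(I*√10) = 5*I*√10 ≈ 15.811*I)
a(I, k) = 5*I*√10
t(G) = G²*(-16 - G) (t(G) = (-16 - G)*G² = G²*(-16 - G))
1/(t(-248) + a(-158, 194/226)) = 1/((-248)²*(-16 - 1*(-248)) + 5*I*√10) = 1/(61504*(-16 + 248) + 5*I*√10) = 1/(61504*232 + 5*I*√10) = 1/(14268928 + 5*I*√10)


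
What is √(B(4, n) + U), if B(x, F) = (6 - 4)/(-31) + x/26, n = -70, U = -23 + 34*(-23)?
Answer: I*√130724737/403 ≈ 28.371*I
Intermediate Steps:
U = -805 (U = -23 - 782 = -805)
B(x, F) = -2/31 + x/26 (B(x, F) = 2*(-1/31) + x*(1/26) = -2/31 + x/26)
√(B(4, n) + U) = √((-2/31 + (1/26)*4) - 805) = √((-2/31 + 2/13) - 805) = √(36/403 - 805) = √(-324379/403) = I*√130724737/403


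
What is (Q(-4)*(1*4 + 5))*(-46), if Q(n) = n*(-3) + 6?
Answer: -7452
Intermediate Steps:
Q(n) = 6 - 3*n (Q(n) = -3*n + 6 = 6 - 3*n)
(Q(-4)*(1*4 + 5))*(-46) = ((6 - 3*(-4))*(1*4 + 5))*(-46) = ((6 + 12)*(4 + 5))*(-46) = (18*9)*(-46) = 162*(-46) = -7452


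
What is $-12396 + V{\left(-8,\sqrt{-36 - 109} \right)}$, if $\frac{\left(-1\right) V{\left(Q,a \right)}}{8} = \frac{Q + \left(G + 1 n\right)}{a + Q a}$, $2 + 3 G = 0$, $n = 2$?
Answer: $-12396 + \frac{32 i \sqrt{145}}{609} \approx -12396.0 + 0.63273 i$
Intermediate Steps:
$G = - \frac{2}{3}$ ($G = - \frac{2}{3} + \frac{1}{3} \cdot 0 = - \frac{2}{3} + 0 = - \frac{2}{3} \approx -0.66667$)
$V{\left(Q,a \right)} = - \frac{8 \left(\frac{4}{3} + Q\right)}{a + Q a}$ ($V{\left(Q,a \right)} = - 8 \frac{Q + \left(- \frac{2}{3} + 1 \cdot 2\right)}{a + Q a} = - 8 \frac{Q + \left(- \frac{2}{3} + 2\right)}{a + Q a} = - 8 \frac{Q + \frac{4}{3}}{a + Q a} = - 8 \frac{\frac{4}{3} + Q}{a + Q a} = - \frac{8 \left(\frac{4}{3} + Q\right)}{a + Q a}$)
$-12396 + V{\left(-8,\sqrt{-36 - 109} \right)} = -12396 + \frac{8 \left(-4 - -24\right)}{3 \sqrt{-36 - 109} \left(1 - 8\right)} = -12396 + \frac{8 \left(-4 + 24\right)}{3 \sqrt{-145} \left(-7\right)} = -12396 + \frac{8}{3} \frac{1}{i \sqrt{145}} \left(- \frac{1}{7}\right) 20 = -12396 + \frac{8}{3} \left(- \frac{i \sqrt{145}}{145}\right) \left(- \frac{1}{7}\right) 20 = -12396 + \frac{32 i \sqrt{145}}{609}$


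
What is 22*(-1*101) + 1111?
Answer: -1111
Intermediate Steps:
22*(-1*101) + 1111 = 22*(-101) + 1111 = -2222 + 1111 = -1111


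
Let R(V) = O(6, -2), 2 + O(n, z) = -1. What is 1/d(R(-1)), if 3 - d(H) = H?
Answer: 1/6 ≈ 0.16667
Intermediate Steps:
O(n, z) = -3 (O(n, z) = -2 - 1 = -3)
R(V) = -3
d(H) = 3 - H
1/d(R(-1)) = 1/(3 - 1*(-3)) = 1/(3 + 3) = 1/6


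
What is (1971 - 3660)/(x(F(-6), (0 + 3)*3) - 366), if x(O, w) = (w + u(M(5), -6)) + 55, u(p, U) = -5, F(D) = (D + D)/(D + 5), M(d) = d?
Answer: 1689/307 ≈ 5.5016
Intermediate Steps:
F(D) = 2*D/(5 + D) (F(D) = (2*D)/(5 + D) = 2*D/(5 + D))
x(O, w) = 50 + w (x(O, w) = (w - 5) + 55 = (-5 + w) + 55 = 50 + w)
(1971 - 3660)/(x(F(-6), (0 + 3)*3) - 366) = (1971 - 3660)/((50 + (0 + 3)*3) - 366) = -1689/((50 + 3*3) - 366) = -1689/((50 + 9) - 366) = -1689/(59 - 366) = -1689/(-307) = -1689*(-1/307) = 1689/307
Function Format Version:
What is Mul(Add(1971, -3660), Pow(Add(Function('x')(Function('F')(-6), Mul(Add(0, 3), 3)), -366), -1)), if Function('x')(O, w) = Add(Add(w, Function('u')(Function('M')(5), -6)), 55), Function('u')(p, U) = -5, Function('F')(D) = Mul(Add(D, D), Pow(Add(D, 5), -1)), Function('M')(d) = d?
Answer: Rational(1689, 307) ≈ 5.5016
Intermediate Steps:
Function('F')(D) = Mul(2, D, Pow(Add(5, D), -1)) (Function('F')(D) = Mul(Mul(2, D), Pow(Add(5, D), -1)) = Mul(2, D, Pow(Add(5, D), -1)))
Function('x')(O, w) = Add(50, w) (Function('x')(O, w) = Add(Add(w, -5), 55) = Add(Add(-5, w), 55) = Add(50, w))
Mul(Add(1971, -3660), Pow(Add(Function('x')(Function('F')(-6), Mul(Add(0, 3), 3)), -366), -1)) = Mul(Add(1971, -3660), Pow(Add(Add(50, Mul(Add(0, 3), 3)), -366), -1)) = Mul(-1689, Pow(Add(Add(50, Mul(3, 3)), -366), -1)) = Mul(-1689, Pow(Add(Add(50, 9), -366), -1)) = Mul(-1689, Pow(Add(59, -366), -1)) = Mul(-1689, Pow(-307, -1)) = Mul(-1689, Rational(-1, 307)) = Rational(1689, 307)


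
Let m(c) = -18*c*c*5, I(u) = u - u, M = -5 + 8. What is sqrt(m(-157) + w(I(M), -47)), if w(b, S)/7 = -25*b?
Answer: 471*I*sqrt(10) ≈ 1489.4*I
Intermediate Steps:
M = 3
I(u) = 0
w(b, S) = -175*b (w(b, S) = 7*(-25*b) = -175*b)
m(c) = -90*c**2 (m(c) = -18*c**2*5 = -90*c**2)
sqrt(m(-157) + w(I(M), -47)) = sqrt(-90*(-157)**2 - 175*0) = sqrt(-90*24649 + 0) = sqrt(-2218410 + 0) = sqrt(-2218410) = 471*I*sqrt(10)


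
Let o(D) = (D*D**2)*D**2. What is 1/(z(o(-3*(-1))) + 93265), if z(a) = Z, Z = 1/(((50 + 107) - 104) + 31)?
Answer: 84/7834261 ≈ 1.0722e-5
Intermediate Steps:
o(D) = D**5 (o(D) = D**3*D**2 = D**5)
Z = 1/84 (Z = 1/((157 - 104) + 31) = 1/(53 + 31) = 1/84 ≈ 0.011905)
z(a) = 1/84
1/(z(o(-3*(-1))) + 93265) = 1/(1/84 + 93265) = 1/(7834261/84) = 84/7834261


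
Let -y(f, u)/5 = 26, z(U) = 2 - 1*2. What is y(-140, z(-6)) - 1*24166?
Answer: -24296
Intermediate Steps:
z(U) = 0 (z(U) = 2 - 2 = 0)
y(f, u) = -130 (y(f, u) = -5*26 = -130)
y(-140, z(-6)) - 1*24166 = -130 - 1*24166 = -130 - 24166 = -24296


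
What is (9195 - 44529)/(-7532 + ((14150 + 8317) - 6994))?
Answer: -11778/2647 ≈ -4.4496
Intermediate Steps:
(9195 - 44529)/(-7532 + ((14150 + 8317) - 6994)) = -35334/(-7532 + (22467 - 6994)) = -35334/(-7532 + 15473) = -35334/7941 = -35334*1/7941 = -11778/2647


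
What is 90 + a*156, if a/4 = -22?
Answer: -13638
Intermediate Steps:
a = -88 (a = 4*(-22) = -88)
90 + a*156 = 90 - 88*156 = 90 - 13728 = -13638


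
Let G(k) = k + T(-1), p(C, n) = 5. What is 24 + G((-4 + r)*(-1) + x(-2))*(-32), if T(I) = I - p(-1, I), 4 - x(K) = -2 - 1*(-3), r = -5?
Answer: -168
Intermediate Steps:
x(K) = 3 (x(K) = 4 - (-2 - 1*(-3)) = 4 - (-2 + 3) = 4 - 1*1 = 4 - 1 = 3)
T(I) = -5 + I (T(I) = I - 1*5 = I - 5 = -5 + I)
G(k) = -6 + k (G(k) = k + (-5 - 1) = k - 6 = -6 + k)
24 + G((-4 + r)*(-1) + x(-2))*(-32) = 24 + (-6 + ((-4 - 5)*(-1) + 3))*(-32) = 24 + (-6 + (-9*(-1) + 3))*(-32) = 24 + (-6 + (9 + 3))*(-32) = 24 + (-6 + 12)*(-32) = 24 + 6*(-32) = 24 - 192 = -168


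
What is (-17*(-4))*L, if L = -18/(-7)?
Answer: 1224/7 ≈ 174.86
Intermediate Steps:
L = 18/7 (L = -18*(-1)/7 = -1*(-18/7) = 18/7 ≈ 2.5714)
(-17*(-4))*L = -17*(-4)*(18/7) = 68*(18/7) = 1224/7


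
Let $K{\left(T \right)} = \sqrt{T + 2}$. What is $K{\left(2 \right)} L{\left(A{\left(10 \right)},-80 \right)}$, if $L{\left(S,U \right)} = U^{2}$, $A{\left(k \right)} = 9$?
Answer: $12800$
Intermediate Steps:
$K{\left(T \right)} = \sqrt{2 + T}$
$K{\left(2 \right)} L{\left(A{\left(10 \right)},-80 \right)} = \sqrt{2 + 2} \left(-80\right)^{2} = \sqrt{4} \cdot 6400 = 2 \cdot 6400 = 12800$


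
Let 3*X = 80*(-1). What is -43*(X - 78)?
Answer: 13502/3 ≈ 4500.7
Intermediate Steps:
X = -80/3 (X = (80*(-1))/3 = (1/3)*(-80) = -80/3 ≈ -26.667)
-43*(X - 78) = -43*(-80/3 - 78) = -43*(-314/3) = 13502/3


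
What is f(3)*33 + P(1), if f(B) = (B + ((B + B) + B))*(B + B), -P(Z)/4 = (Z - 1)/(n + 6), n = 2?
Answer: 2376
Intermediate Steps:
P(Z) = ½ - Z/2 (P(Z) = -4*(Z - 1)/(2 + 6) = -4*(-1 + Z)/8 = -4*(-⅛ + Z/8) = ½ - Z/2)
f(B) = 8*B² (f(B) = (B + (2*B + B))*(2*B) = (B + 3*B)*(2*B) = (4*B)*(2*B) = 8*B²)
f(3)*33 + P(1) = (8*3²)*33 + (½ - ½*1) = (8*9)*33 + (½ - ½) = 72*33 + 0 = 2376 + 0 = 2376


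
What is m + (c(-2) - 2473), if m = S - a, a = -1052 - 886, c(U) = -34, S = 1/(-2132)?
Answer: -1213109/2132 ≈ -569.00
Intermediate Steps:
S = -1/2132 ≈ -0.00046904
a = -1938
m = 4131815/2132 (m = -1/2132 - 1*(-1938) = -1/2132 + 1938 = 4131815/2132 ≈ 1938.0)
m + (c(-2) - 2473) = 4131815/2132 + (-34 - 2473) = 4131815/2132 - 2507 = -1213109/2132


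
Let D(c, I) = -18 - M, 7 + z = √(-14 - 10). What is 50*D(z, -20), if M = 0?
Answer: -900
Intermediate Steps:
z = -7 + 2*I*√6 (z = -7 + √(-14 - 10) = -7 + √(-24) = -7 + 2*I*√6 ≈ -7.0 + 4.899*I)
D(c, I) = -18 (D(c, I) = -18 - 1*0 = -18 + 0 = -18)
50*D(z, -20) = 50*(-18) = -900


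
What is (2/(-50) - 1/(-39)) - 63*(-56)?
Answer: 3439786/975 ≈ 3528.0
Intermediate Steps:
(2/(-50) - 1/(-39)) - 63*(-56) = (2*(-1/50) - 1*(-1/39)) + 3528 = (-1/25 + 1/39) + 3528 = -14/975 + 3528 = 3439786/975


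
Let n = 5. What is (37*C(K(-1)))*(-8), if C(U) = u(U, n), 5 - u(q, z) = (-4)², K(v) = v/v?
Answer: 3256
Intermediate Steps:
K(v) = 1
u(q, z) = -11 (u(q, z) = 5 - 1*(-4)² = 5 - 1*16 = 5 - 16 = -11)
C(U) = -11
(37*C(K(-1)))*(-8) = (37*(-11))*(-8) = -407*(-8) = 3256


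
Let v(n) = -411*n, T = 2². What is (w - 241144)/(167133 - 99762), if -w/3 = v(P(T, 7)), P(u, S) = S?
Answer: -232513/67371 ≈ -3.4512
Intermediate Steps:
T = 4
w = 8631 (w = -(-1233)*7 = -3*(-2877) = 8631)
(w - 241144)/(167133 - 99762) = (8631 - 241144)/(167133 - 99762) = -232513/67371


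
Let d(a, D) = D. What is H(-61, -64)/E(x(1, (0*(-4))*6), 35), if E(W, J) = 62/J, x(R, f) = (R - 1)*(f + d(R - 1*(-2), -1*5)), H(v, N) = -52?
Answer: -910/31 ≈ -29.355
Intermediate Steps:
x(R, f) = (-1 + R)*(-5 + f) (x(R, f) = (R - 1)*(f - 1*5) = (-1 + R)*(f - 5) = (-1 + R)*(-5 + f))
H(-61, -64)/E(x(1, (0*(-4))*6), 35) = -52/(62/35) = -52/(62*(1/35)) = -52/62/35 = -52*35/62 = -910/31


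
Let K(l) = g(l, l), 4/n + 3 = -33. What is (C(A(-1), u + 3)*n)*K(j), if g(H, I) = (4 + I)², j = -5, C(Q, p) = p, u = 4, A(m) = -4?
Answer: -7/9 ≈ -0.77778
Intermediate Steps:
n = -⅑ (n = 4/(-3 - 33) = 4/(-36) = 4*(-1/36) = -⅑ ≈ -0.11111)
K(l) = (4 + l)²
(C(A(-1), u + 3)*n)*K(j) = ((4 + 3)*(-⅑))*(4 - 5)² = (7*(-⅑))*(-1)² = -7/9*1 = -7/9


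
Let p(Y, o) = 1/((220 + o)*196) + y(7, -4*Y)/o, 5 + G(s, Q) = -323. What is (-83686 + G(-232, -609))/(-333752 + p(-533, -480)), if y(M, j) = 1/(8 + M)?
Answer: 385321809600/1530720173527 ≈ 0.25173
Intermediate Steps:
G(s, Q) = -328 (G(s, Q) = -5 - 323 = -328)
p(Y, o) = 1/(15*o) + 1/(196*(220 + o)) (p(Y, o) = 1/((220 + o)*196) + 1/((8 + 7)*o) = (1/196)/(220 + o) + 1/(15*o) = 1/(196*(220 + o)) + 1/(15*o) = 1/(15*o) + 1/(196*(220 + o)))
(-83686 + G(-232, -609))/(-333752 + p(-533, -480)) = (-83686 - 328)/(-333752 + (1/2940)*(43120 + 211*(-480))/(-480*(220 - 480))) = -84014/(-333752 + (1/2940)*(-1/480)*(43120 - 101280)/(-260)) = -84014/(-333752 + (1/2940)*(-1/480)*(-1/260)*(-58160)) = -84014/(-333752 - 727/4586400) = -84014/(-1530720173527/4586400) = -84014*(-4586400/1530720173527) = 385321809600/1530720173527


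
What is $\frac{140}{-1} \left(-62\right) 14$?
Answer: $121520$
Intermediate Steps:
$\frac{140}{-1} \left(-62\right) 14 = 140 \left(-1\right) \left(-62\right) 14 = \left(-140\right) \left(-62\right) 14 = 8680 \cdot 14 = 121520$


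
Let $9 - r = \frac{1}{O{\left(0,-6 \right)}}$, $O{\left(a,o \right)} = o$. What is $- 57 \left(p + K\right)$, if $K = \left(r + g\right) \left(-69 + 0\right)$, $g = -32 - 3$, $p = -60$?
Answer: $- \frac{196365}{2} \approx -98183.0$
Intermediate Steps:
$r = \frac{55}{6}$ ($r = 9 - \frac{1}{-6} = 9 - - \frac{1}{6} = 9 + \frac{1}{6} = \frac{55}{6} \approx 9.1667$)
$g = -35$
$K = \frac{3565}{2}$ ($K = \left(\frac{55}{6} - 35\right) \left(-69 + 0\right) = \left(- \frac{155}{6}\right) \left(-69\right) = \frac{3565}{2} \approx 1782.5$)
$- 57 \left(p + K\right) = - 57 \left(-60 + \frac{3565}{2}\right) = \left(-57\right) \frac{3445}{2} = - \frac{196365}{2}$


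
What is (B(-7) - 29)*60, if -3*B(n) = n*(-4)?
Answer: -2300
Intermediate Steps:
B(n) = 4*n/3 (B(n) = -n*(-4)/3 = -(-4)*n/3 = 4*n/3)
(B(-7) - 29)*60 = ((4/3)*(-7) - 29)*60 = (-28/3 - 29)*60 = -115/3*60 = -2300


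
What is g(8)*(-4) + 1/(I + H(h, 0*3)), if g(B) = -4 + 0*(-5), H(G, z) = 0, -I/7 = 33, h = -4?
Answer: 3695/231 ≈ 15.996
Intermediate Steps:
I = -231 (I = -7*33 = -231)
g(B) = -4 (g(B) = -4 + 0 = -4)
g(8)*(-4) + 1/(I + H(h, 0*3)) = -4*(-4) + 1/(-231 + 0) = 16 + 1/(-231) = 16 - 1/231 = 3695/231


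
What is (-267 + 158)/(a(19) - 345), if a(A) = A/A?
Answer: 109/344 ≈ 0.31686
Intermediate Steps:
a(A) = 1
(-267 + 158)/(a(19) - 345) = (-267 + 158)/(1 - 345) = -109/(-344) = -109*(-1/344) = 109/344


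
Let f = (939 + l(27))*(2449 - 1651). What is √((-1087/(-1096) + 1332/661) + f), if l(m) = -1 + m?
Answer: √101040604641293086/362228 ≈ 877.54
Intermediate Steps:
f = 770070 (f = (939 + (-1 + 27))*(2449 - 1651) = (939 + 26)*798 = 965*798 = 770070)
√((-1087/(-1096) + 1332/661) + f) = √((-1087/(-1096) + 1332/661) + 770070) = √((-1087*(-1/1096) + 1332*(1/661)) + 770070) = √((1087/1096 + 1332/661) + 770070) = √(2178379/724456 + 770070) = √(557884010299/724456) = √101040604641293086/362228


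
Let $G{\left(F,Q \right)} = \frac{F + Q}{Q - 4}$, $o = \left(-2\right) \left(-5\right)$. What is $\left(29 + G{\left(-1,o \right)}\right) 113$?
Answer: $\frac{6893}{2} \approx 3446.5$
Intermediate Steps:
$o = 10$
$G{\left(F,Q \right)} = \frac{F + Q}{-4 + Q}$
$\left(29 + G{\left(-1,o \right)}\right) 113 = \left(29 + \frac{-1 + 10}{-4 + 10}\right) 113 = \left(29 + \frac{1}{6} \cdot 9\right) 113 = \left(29 + \frac{3}{2}\right) 113 = \frac{61}{2} \cdot 113 = \frac{6893}{2}$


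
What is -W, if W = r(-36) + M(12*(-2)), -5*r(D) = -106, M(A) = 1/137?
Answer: -14527/685 ≈ -21.207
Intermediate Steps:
M(A) = 1/137
r(D) = 106/5 (r(D) = -1/5*(-106) = 106/5)
W = 14527/685 (W = 106/5 + 1/137 = 14527/685 ≈ 21.207)
-W = -1*14527/685 = -14527/685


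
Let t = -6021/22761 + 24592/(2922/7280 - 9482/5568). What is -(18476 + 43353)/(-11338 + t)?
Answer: 85934696438769/42019234772459 ≈ 2.0451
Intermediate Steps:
t = -26260810922441/1389876861 (t = -6021*1/22761 + 24592/(2922*(1/7280) - 9482*1/5568) = -223/843 + 24592/(1461/3640 - 4741/2784) = -223/843 + 24592/(-1648727/1266720) = -223/843 + 24592*(-1266720/1648727) = -223/843 - 31151178240/1648727 = -26260810922441/1389876861 ≈ -18894.)
-(18476 + 43353)/(-11338 + t) = -(18476 + 43353)/(-11338 - 26260810922441/1389876861) = -61829/(-42019234772459/1389876861) = -61829*(-1389876861)/42019234772459 = -1*(-85934696438769/42019234772459) = 85934696438769/42019234772459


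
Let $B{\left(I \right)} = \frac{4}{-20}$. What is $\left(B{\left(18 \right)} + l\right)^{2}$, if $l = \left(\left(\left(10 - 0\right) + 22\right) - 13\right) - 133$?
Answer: $\frac{326041}{25} \approx 13042.0$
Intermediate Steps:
$B{\left(I \right)} = - \frac{1}{5}$ ($B{\left(I \right)} = 4 \left(- \frac{1}{20}\right) = - \frac{1}{5}$)
$l = -114$ ($l = \left(\left(\left(10 + \left(5 - 5\right)\right) + 22\right) - 13\right) - 133 = \left(\left(\left(10 + 0\right) + 22\right) - 13\right) - 133 = \left(\left(10 + 22\right) - 13\right) - 133 = \left(32 - 13\right) - 133 = 19 - 133 = -114$)
$\left(B{\left(18 \right)} + l\right)^{2} = \left(- \frac{1}{5} - 114\right)^{2} = \left(- \frac{571}{5}\right)^{2} = \frac{326041}{25}$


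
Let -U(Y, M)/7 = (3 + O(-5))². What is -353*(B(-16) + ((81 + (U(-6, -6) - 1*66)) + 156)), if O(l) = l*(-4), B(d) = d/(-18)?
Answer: 11218340/9 ≈ 1.2465e+6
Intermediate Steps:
B(d) = -d/18 (B(d) = d*(-1/18) = -d/18)
O(l) = -4*l
U(Y, M) = -3703 (U(Y, M) = -7*(3 - 4*(-5))² = -7*(3 + 20)² = -7*23² = -7*529 = -3703)
-353*(B(-16) + ((81 + (U(-6, -6) - 1*66)) + 156)) = -353*(-1/18*(-16) + ((81 + (-3703 - 1*66)) + 156)) = -353*(8/9 + ((81 + (-3703 - 66)) + 156)) = -353*(8/9 + ((81 - 3769) + 156)) = -353*(8/9 + (-3688 + 156)) = -353*(8/9 - 3532) = -353*(-31780/9) = 11218340/9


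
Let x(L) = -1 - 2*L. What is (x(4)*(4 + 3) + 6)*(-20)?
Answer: 1140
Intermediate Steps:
(x(4)*(4 + 3) + 6)*(-20) = ((-1 - 2*4)*(4 + 3) + 6)*(-20) = ((-1 - 8)*7 + 6)*(-20) = (-9*7 + 6)*(-20) = (-63 + 6)*(-20) = -57*(-20) = 1140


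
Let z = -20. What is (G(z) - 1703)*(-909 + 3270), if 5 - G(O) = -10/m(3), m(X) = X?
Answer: -4001108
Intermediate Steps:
G(O) = 25/3 (G(O) = 5 - (-10)/3 = 5 - 1*(-10/3) = 5 + 10/3 = 25/3)
(G(z) - 1703)*(-909 + 3270) = (25/3 - 1703)*(-909 + 3270) = -5084/3*2361 = -4001108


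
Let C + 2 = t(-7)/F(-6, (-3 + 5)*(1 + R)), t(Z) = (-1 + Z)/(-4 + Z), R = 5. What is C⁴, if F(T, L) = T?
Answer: 24010000/1185921 ≈ 20.246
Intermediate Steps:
t(Z) = (-1 + Z)/(-4 + Z)
C = -70/33 (C = -2 + ((-1 - 7)/(-4 - 7))/(-6) = -2 + (-8/(-11))*(-⅙) = -2 - 1/11*(-8)*(-⅙) = -2 + (8/11)*(-⅙) = -2 - 4/33 = -70/33 ≈ -2.1212)
C⁴ = (-70/33)⁴ = 24010000/1185921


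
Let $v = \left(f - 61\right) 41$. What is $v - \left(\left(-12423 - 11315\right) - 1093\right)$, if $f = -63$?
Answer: $19747$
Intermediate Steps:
$v = -5084$ ($v = \left(-63 - 61\right) 41 = \left(-124\right) 41 = -5084$)
$v - \left(\left(-12423 - 11315\right) - 1093\right) = -5084 - \left(\left(-12423 - 11315\right) - 1093\right) = -5084 - \left(-23738 - 1093\right) = -5084 - -24831 = -5084 + 24831 = 19747$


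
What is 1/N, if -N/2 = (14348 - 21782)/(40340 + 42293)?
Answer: 82633/14868 ≈ 5.5578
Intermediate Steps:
N = 14868/82633 (N = -2*(14348 - 21782)/(40340 + 42293) = -(-14868)/82633 = -2*(-7434/82633) = 14868/82633 ≈ 0.17993)
1/N = 1/(14868/82633) = 82633/14868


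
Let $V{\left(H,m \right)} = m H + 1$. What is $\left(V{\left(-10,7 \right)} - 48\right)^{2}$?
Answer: $13689$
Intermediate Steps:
$V{\left(H,m \right)} = 1 + H m$ ($V{\left(H,m \right)} = H m + 1 = 1 + H m$)
$\left(V{\left(-10,7 \right)} - 48\right)^{2} = \left(\left(1 - 70\right) - 48\right)^{2} = \left(-69 - 48\right)^{2} = \left(-117\right)^{2} = 13689$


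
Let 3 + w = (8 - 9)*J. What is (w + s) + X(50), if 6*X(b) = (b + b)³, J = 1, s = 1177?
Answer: 503519/3 ≈ 1.6784e+5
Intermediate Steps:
X(b) = 4*b³/3 (X(b) = (b + b)³/6 = (2*b)³/6 = (8*b³)/6 = 4*b³/3)
w = -4 (w = -3 + (8 - 9)*1 = -3 - 1*1 = -3 - 1 = -4)
(w + s) + X(50) = (-4 + 1177) + (4/3)*50³ = 1173 + (4/3)*125000 = 1173 + 500000/3 = 503519/3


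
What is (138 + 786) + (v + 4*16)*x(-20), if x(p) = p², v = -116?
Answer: -19876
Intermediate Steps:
(138 + 786) + (v + 4*16)*x(-20) = (138 + 786) + (-116 + 4*16)*(-20)² = 924 + (-116 + 64)*400 = 924 - 52*400 = 924 - 20800 = -19876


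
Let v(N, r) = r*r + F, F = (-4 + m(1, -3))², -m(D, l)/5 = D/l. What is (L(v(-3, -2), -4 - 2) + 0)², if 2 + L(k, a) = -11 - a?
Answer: 49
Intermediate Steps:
m(D, l) = -5*D/l
F = 49/9 (F = (-4 - 5*1/(-3))² = (-4 - 5*1*(-⅓))² = (-4 + 5/3)² = (-7/3)² = 49/9 ≈ 5.4444)
v(N, r) = 49/9 + r² (v(N, r) = r*r + 49/9 = r² + 49/9 = 49/9 + r²)
L(k, a) = -13 - a (L(k, a) = -2 + (-11 - a) = -13 - a)
(L(v(-3, -2), -4 - 2) + 0)² = ((-13 - (-4 - 2)) + 0)² = ((-13 - 1*(-6)) + 0)² = ((-13 + 6) + 0)² = (-7 + 0)² = (-7)² = 49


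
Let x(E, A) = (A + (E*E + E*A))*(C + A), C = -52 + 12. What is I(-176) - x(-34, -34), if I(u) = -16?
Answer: 168556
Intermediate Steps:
C = -40
x(E, A) = (-40 + A)*(A + E**2 + A*E) (x(E, A) = (A + (E*E + E*A))*(-40 + A) = (A + (E**2 + A*E))*(-40 + A) = (A + E**2 + A*E)*(-40 + A) = (-40 + A)*(A + E**2 + A*E))
I(-176) - x(-34, -34) = -16 - ((-34)**2 - 40*(-34) - 40*(-34)**2 - 34*(-34)**2 - 34*(-34)**2 - 40*(-34)*(-34)) = -16 - (1156 + 1360 - 40*1156 - 34*1156 - 34*1156 - 46240) = -16 - (1156 + 1360 - 46240 - 39304 - 39304 - 46240) = -16 - 1*(-168572) = -16 + 168572 = 168556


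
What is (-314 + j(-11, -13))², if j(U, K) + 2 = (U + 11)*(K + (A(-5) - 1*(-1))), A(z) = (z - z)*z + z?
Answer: 99856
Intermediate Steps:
A(z) = z (A(z) = 0*z + z = 0 + z = z)
j(U, K) = -2 + (-4 + K)*(11 + U) (j(U, K) = -2 + (U + 11)*(K + (-5 - 1*(-1))) = -2 + (11 + U)*(K + (-5 + 1)) = -2 + (11 + U)*(K - 4) = -2 + (11 + U)*(-4 + K) = -2 + (-4 + K)*(11 + U))
(-314 + j(-11, -13))² = (-314 + (-46 - 4*(-11) + 11*(-13) - 13*(-11)))² = (-314 + (-46 + 44 - 143 + 143))² = (-314 - 2)² = (-316)² = 99856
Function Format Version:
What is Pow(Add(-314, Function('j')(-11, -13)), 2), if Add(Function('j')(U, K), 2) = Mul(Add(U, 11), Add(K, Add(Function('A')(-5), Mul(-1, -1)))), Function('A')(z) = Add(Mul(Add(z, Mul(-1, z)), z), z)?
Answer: 99856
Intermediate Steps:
Function('A')(z) = z (Function('A')(z) = Add(Mul(0, z), z) = Add(0, z) = z)
Function('j')(U, K) = Add(-2, Mul(Add(-4, K), Add(11, U))) (Function('j')(U, K) = Add(-2, Mul(Add(U, 11), Add(K, Add(-5, Mul(-1, -1))))) = Add(-2, Mul(Add(11, U), Add(K, Add(-5, 1)))) = Add(-2, Mul(Add(11, U), Add(K, -4))) = Add(-2, Mul(Add(11, U), Add(-4, K))) = Add(-2, Mul(Add(-4, K), Add(11, U))))
Pow(Add(-314, Function('j')(-11, -13)), 2) = Pow(Add(-314, Add(-46, Mul(-4, -11), Mul(11, -13), Mul(-13, -11))), 2) = Pow(Add(-314, Add(-46, 44, -143, 143)), 2) = Pow(Add(-314, -2), 2) = Pow(-316, 2) = 99856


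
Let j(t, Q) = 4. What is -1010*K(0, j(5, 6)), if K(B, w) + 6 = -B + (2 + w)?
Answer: 0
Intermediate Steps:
K(B, w) = -4 + w - B (K(B, w) = -6 + (-B + (2 + w)) = -6 + (2 + w - B) = -4 + w - B)
-1010*K(0, j(5, 6)) = -1010*(-4 + 4 - 1*0) = -1010*(-4 + 4 + 0) = -1010*0 = 0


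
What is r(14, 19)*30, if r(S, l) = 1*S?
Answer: 420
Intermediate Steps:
r(S, l) = S
r(14, 19)*30 = 14*30 = 420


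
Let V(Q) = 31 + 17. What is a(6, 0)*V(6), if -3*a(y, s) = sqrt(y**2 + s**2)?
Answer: -96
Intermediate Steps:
a(y, s) = -sqrt(s**2 + y**2)/3 (a(y, s) = -sqrt(y**2 + s**2)/3 = -sqrt(s**2 + y**2)/3)
V(Q) = 48
a(6, 0)*V(6) = -sqrt(0**2 + 6**2)/3*48 = -sqrt(0 + 36)/3*48 = -sqrt(36)/3*48 = -1/3*6*48 = -2*48 = -96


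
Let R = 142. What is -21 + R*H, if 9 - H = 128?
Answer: -16919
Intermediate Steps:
H = -119 (H = 9 - 1*128 = 9 - 128 = -119)
-21 + R*H = -21 + 142*(-119) = -21 - 16898 = -16919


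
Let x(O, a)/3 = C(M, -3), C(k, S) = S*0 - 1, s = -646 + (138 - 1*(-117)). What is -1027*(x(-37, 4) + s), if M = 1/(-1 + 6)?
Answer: 404638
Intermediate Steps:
s = -391 (s = -646 + (138 + 117) = -646 + 255 = -391)
M = ⅕ (M = 1/5 = ⅕ ≈ 0.20000)
C(k, S) = -1 (C(k, S) = 0 - 1 = -1)
x(O, a) = -3 (x(O, a) = 3*(-1) = -3)
-1027*(x(-37, 4) + s) = -1027*(-3 - 391) = -1027*(-394) = 404638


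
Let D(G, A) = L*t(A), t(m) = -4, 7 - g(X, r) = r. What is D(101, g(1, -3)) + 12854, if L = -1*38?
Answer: 13006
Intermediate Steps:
g(X, r) = 7 - r
L = -38
D(G, A) = 152 (D(G, A) = -38*(-4) = 152)
D(101, g(1, -3)) + 12854 = 152 + 12854 = 13006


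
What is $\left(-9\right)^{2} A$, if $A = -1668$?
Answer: $-135108$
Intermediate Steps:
$\left(-9\right)^{2} A = \left(-9\right)^{2} \left(-1668\right) = 81 \left(-1668\right) = -135108$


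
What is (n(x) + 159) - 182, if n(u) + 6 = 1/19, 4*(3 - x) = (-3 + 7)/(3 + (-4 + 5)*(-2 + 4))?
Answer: -550/19 ≈ -28.947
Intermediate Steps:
x = 14/5 (x = 3 - (-3 + 7)/(4*(3 + (-4 + 5)*(-2 + 4))) = 3 - 1/(3 + 1*2) = 3 - 1/(3 + 2) = 3 - 1/5 = 14/5 ≈ 2.8000)
n(u) = -113/19 (n(u) = -6 + 1/19 = -113/19)
(n(x) + 159) - 182 = (-113/19 + 159) - 182 = 2908/19 - 182 = -550/19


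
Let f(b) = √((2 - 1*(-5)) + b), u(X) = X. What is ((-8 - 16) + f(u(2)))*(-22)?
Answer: 462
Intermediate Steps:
f(b) = √(7 + b) (f(b) = √((2 + 5) + b) = √(7 + b))
((-8 - 16) + f(u(2)))*(-22) = ((-8 - 16) + √(7 + 2))*(-22) = (-24 + √9)*(-22) = (-24 + 3)*(-22) = -21*(-22) = 462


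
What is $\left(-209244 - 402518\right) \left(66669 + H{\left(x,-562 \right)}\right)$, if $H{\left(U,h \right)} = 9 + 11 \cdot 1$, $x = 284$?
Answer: $-40797796018$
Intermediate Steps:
$H{\left(U,h \right)} = 20$ ($H{\left(U,h \right)} = 9 + 11 = 20$)
$\left(-209244 - 402518\right) \left(66669 + H{\left(x,-562 \right)}\right) = \left(-209244 - 402518\right) \left(66669 + 20\right) = \left(-611762\right) 66689 = -40797796018$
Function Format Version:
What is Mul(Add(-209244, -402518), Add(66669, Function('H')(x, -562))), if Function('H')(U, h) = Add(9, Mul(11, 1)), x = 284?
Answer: -40797796018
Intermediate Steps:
Function('H')(U, h) = 20 (Function('H')(U, h) = Add(9, 11) = 20)
Mul(Add(-209244, -402518), Add(66669, Function('H')(x, -562))) = Mul(Add(-209244, -402518), Add(66669, 20)) = Mul(-611762, 66689) = -40797796018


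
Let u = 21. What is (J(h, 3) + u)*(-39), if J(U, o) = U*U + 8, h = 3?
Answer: -1482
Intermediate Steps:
J(U, o) = 8 + U² (J(U, o) = U² + 8 = 8 + U²)
(J(h, 3) + u)*(-39) = ((8 + 3²) + 21)*(-39) = ((8 + 9) + 21)*(-39) = (17 + 21)*(-39) = 38*(-39) = -1482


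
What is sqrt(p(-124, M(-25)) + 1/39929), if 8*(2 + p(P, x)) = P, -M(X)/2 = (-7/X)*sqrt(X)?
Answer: I*sqrt(111602593154)/79858 ≈ 4.1833*I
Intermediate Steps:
M(X) = 14/sqrt(X) (M(X) = -2*(-7/X)*sqrt(X) = -(-14)/sqrt(X) = 14/sqrt(X))
p(P, x) = -2 + P/8
sqrt(p(-124, M(-25)) + 1/39929) = sqrt((-2 + (1/8)*(-124)) + 1/39929) = sqrt((-2 - 31/2) + 1/39929) = sqrt(-35/2 + 1/39929) = sqrt(-1397513/79858) = I*sqrt(111602593154)/79858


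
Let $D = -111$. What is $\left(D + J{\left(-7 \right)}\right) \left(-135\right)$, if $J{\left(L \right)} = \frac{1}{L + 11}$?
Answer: $\frac{59805}{4} \approx 14951.0$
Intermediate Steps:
$J{\left(L \right)} = \frac{1}{11 + L}$
$\left(D + J{\left(-7 \right)}\right) \left(-135\right) = \left(-111 + \frac{1}{11 - 7}\right) \left(-135\right) = \left(-111 + \frac{1}{4}\right) \left(-135\right) = \left(- \frac{443}{4}\right) \left(-135\right) = \frac{59805}{4}$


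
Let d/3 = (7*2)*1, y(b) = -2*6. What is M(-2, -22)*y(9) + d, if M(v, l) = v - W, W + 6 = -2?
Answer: -30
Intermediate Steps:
W = -8 (W = -6 - 2 = -8)
M(v, l) = 8 + v (M(v, l) = v - 1*(-8) = v + 8 = 8 + v)
y(b) = -12
d = 42 (d = 3*((7*2)*1) = 3*(14*1) = 3*14 = 42)
M(-2, -22)*y(9) + d = (8 - 2)*(-12) + 42 = 6*(-12) + 42 = -72 + 42 = -30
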